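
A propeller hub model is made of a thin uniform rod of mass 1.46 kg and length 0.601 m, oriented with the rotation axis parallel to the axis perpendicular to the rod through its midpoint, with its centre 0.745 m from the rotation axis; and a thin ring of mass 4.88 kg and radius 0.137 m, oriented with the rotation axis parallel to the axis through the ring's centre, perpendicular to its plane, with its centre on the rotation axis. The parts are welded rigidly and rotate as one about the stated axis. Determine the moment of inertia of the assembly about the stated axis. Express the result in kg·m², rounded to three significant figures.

0.946

Thin rod: I_cm = (1/12)ML² = (1/12)(1.46)(0.601)² = 0.043946 kg·m²; centre at d = 0.745 m, so the parallel axis theorem gives I = 0.043946 + (1.46)(0.745)² = 0.85428 kg·m².
Thin ring: I_cm = MR² = (4.88)(0.137)² = 0.091593 kg·m²; axis through the centre, so I = 0.091593 kg·m².
Total I = 0.85428 + 0.091593 = 0.94588 kg·m².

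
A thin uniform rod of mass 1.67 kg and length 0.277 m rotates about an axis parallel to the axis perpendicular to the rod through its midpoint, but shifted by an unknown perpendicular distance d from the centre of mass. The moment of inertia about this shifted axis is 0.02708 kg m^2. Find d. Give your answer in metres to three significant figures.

0.0991

About the centre-of-mass axis, I_cm = (1/12)ML² = (1/12)(1.67)(0.277)² = 0.010678 kg m^2.
Parallel axis theorem: I = I_cm + Md², so Md² = 0.02708 − 0.010678 = 0.016402 kg m^2.
d = √(0.016402 / 1.67) = 0.099103 m.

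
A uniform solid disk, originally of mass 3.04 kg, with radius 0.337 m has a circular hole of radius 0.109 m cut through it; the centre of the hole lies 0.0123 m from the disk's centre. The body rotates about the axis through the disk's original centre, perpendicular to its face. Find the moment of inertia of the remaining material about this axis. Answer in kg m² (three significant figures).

Unpierced body about its centre: I₀ = (1/2)MR² = (1/2)(3.04)(0.337)² = 0.17262 kg m².
The removed disk has mass m = M·(r/R)² = (3.04)(0.109/0.337)² = 0.31803 kg (same uniform areal density).
Its moment of inertia about the rotation axis (parallel-axis theorem): I_hole = (1/2)mr² + md² = (1/2)(0.31803)(0.109)² + (0.31803)(0.0123)² = 0.0019374 kg m².
Treating the hole as negative mass, I = I₀ − I_hole = 0.17262 − 0.0019374 = 0.17069 kg m².

0.171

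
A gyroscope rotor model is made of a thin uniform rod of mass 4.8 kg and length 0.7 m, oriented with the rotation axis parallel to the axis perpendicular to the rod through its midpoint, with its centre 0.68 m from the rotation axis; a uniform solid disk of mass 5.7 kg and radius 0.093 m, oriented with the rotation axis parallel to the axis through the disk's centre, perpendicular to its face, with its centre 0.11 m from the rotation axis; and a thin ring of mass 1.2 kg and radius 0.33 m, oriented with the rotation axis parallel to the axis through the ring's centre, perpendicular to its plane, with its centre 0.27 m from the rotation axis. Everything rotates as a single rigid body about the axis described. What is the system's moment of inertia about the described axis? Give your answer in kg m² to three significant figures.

2.73

Thin rod: I_cm = (1/12)ML² = (1/12)(4.8)(0.7)² = 0.196 kg m²; centre at d = 0.68 m, so I = I_cm + Md² gives I = 0.196 + (4.8)(0.68)² = 2.4155 kg m².
Solid disk: I_cm = (1/2)MR² = (1/2)(5.7)(0.093)² = 0.02465 kg m²; centre at d = 0.11 m, so I = I_cm + Md² gives I = 0.02465 + (5.7)(0.11)² = 0.09362 kg m².
Thin ring: I_cm = MR² = (1.2)(0.33)² = 0.13068 kg m²; centre at d = 0.27 m, so I = I_cm + Md² gives I = 0.13068 + (1.2)(0.27)² = 0.21816 kg m².
Total I = 2.4155 + 0.09362 + 0.21816 = 2.7273 kg m².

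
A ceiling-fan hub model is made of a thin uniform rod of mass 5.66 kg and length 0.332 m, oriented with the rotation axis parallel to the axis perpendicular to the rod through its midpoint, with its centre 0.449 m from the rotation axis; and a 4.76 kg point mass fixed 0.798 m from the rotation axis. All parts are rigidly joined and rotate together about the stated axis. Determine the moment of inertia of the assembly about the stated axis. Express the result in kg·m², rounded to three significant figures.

4.22

Thin rod: I_cm = (1/12)ML² = (1/12)(5.66)(0.332)² = 0.051989 kg·m²; centre at d = 0.449 m, so I = I_cm + Md² gives I = 0.051989 + (5.66)(0.449)² = 1.1931 kg·m².
Point mass: I_cm = 0; centre at d = 0.798 m, so I = I_cm + Md² gives I = 0 + (4.76)(0.798)² = 3.0312 kg·m².
Total I = 1.1931 + 3.0312 = 4.2242 kg·m².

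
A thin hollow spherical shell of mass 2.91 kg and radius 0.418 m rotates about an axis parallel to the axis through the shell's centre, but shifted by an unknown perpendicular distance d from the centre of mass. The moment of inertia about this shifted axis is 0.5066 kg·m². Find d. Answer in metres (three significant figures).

0.240

About the centre-of-mass axis, I_cm = (2/3)MR² = (2/3)(2.91)(0.418)² = 0.33896 kg·m².
Parallel axis theorem: I = I_cm + Md², so Md² = 0.5066 − 0.33896 = 0.16764 kg·m².
d = √(0.16764 / 2.91) = 0.24001 m.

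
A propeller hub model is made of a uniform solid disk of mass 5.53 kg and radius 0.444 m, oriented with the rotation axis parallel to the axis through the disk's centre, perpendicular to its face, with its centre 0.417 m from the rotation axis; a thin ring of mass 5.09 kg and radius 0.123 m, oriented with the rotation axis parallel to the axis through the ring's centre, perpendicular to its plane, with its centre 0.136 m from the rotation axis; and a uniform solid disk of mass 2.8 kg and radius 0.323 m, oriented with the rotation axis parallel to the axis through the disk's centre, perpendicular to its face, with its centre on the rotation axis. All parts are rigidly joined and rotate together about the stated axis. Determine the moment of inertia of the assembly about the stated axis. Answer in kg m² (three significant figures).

Solid disk: I_cm = (1/2)MR² = (1/2)(5.53)(0.444)² = 0.54508 kg m²; centre at d = 0.417 m, so I = I_cm + Md² gives I = 0.54508 + (5.53)(0.417)² = 1.5067 kg m².
Thin ring: I_cm = MR² = (5.09)(0.123)² = 0.077007 kg m²; centre at d = 0.136 m, so I = I_cm + Md² gives I = 0.077007 + (5.09)(0.136)² = 0.17115 kg m².
Solid disk: I_cm = (1/2)MR² = (1/2)(2.8)(0.323)² = 0.14606 kg m²; axis through the centre, so I = 0.14606 kg m².
Total I = 1.5067 + 0.17115 + 0.14606 = 1.8239 kg m².

1.82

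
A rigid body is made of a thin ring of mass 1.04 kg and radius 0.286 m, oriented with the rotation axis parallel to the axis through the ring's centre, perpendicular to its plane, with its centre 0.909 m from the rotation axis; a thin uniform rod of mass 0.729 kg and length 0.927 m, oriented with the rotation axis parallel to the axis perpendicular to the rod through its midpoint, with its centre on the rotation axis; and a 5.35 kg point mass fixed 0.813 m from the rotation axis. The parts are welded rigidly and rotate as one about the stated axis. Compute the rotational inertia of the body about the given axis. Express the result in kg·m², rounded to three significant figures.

Thin ring: I_cm = MR² = (1.04)(0.286)² = 0.085068 kg·m²; centre at d = 0.909 m, so the parallel axis theorem gives I = 0.085068 + (1.04)(0.909)² = 0.9444 kg·m².
Thin rod: I_cm = (1/12)ML² = (1/12)(0.729)(0.927)² = 0.052204 kg·m²; axis through the centre, so I = 0.052204 kg·m².
Point mass: I_cm = 0; centre at d = 0.813 m, so the parallel axis theorem gives I = 0 + (5.35)(0.813)² = 3.5362 kg·m².
Total I = 0.9444 + 0.052204 + 3.5362 = 4.5328 kg·m².

4.53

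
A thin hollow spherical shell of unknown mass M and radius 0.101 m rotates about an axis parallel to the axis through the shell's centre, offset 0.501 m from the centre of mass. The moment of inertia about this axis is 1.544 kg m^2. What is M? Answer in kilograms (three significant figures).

5.99

I = I_cm + Md² = (2/3)MR² + Md² = M·[0.666667·(0.101)² + (0.501)²] = M·0.2578.
So M = 1.544 / 0.2578 = 5.9891 kg.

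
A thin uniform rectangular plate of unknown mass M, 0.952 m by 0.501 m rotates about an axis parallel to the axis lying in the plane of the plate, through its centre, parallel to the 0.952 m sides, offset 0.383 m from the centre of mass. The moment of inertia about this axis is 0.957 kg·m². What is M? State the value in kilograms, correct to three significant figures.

5.71

I = I_cm + Md² = (1/12)Mb² + Md² = M·[0.0833333·(0.501)² + (0.383)²] = M·0.16761.
So M = 0.957 / 0.16761 = 5.7098 kg.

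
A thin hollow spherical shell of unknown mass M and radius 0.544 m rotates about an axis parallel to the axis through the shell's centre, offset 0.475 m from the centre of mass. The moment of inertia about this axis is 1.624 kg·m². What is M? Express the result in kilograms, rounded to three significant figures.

3.84

I = I_cm + Md² = (2/3)MR² + Md² = M·[0.666667·(0.544)² + (0.475)²] = M·0.42292.
So M = 1.624 / 0.42292 = 3.84 kg.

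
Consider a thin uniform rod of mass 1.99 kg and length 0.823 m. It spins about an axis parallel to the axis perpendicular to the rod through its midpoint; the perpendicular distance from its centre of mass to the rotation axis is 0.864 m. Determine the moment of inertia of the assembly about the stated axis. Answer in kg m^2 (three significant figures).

I_cm = (1/12)ML² = (1/12)(1.99)(0.823)² = 0.11232 kg m^2; centre at d = 0.864 m, so the parallel axis theorem gives I = 0.11232 + (1.99)(0.864)² = 1.5979 kg m^2.

1.60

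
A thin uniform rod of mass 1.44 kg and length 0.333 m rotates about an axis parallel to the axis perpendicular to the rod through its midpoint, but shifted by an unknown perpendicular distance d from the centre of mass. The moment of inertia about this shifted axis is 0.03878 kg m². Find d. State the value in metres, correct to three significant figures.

About the centre-of-mass axis, I_cm = (1/12)ML² = (1/12)(1.44)(0.333)² = 0.013307 kg m².
Parallel axis theorem: I = I_cm + Md², so Md² = 0.03878 − 0.013307 = 0.025473 kg m².
d = √(0.025473 / 1.44) = 0.133 m.

0.133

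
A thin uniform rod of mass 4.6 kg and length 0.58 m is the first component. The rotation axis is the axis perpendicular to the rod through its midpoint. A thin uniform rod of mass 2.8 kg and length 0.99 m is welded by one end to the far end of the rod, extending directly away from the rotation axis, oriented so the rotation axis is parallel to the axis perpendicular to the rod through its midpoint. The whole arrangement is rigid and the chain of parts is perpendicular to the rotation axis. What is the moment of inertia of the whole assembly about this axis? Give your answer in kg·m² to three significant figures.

Thin rod: I_cm = (1/12)ML² = (1/12)(4.6)(0.58)² = 0.12895 kg·m²; axis through the centre, so I = 0.12895 kg·m².
Thin rod: I_cm = (1/12)ML² = (1/12)(2.8)(0.99)² = 0.22869 kg·m²; centre at d = 0.29 + 0.495 = 0.785 m, so the parallel axis theorem gives I = 0.22869 + (2.8)(0.785)² = 1.9541 kg·m².
Total I = 0.12895 + 1.9541 = 2.0831 kg·m².

2.08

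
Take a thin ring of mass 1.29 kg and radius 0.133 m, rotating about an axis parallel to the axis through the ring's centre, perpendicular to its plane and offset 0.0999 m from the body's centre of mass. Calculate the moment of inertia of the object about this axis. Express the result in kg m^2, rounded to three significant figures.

0.0357

I_cm = MR² = (1.29)(0.133)² = 0.022819 kg m^2; centre at d = 0.0999 m, so the parallel axis theorem gives I = 0.022819 + (1.29)(0.0999)² = 0.035693 kg m^2.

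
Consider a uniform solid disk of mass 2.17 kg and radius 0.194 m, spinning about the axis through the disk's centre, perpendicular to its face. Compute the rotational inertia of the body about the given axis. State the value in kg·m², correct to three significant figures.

0.0408

I_cm = (1/2)MR² = (1/2)(2.17)(0.194)² = 0.040835 kg·m²; axis through the centre, so I = 0.040835 kg·m².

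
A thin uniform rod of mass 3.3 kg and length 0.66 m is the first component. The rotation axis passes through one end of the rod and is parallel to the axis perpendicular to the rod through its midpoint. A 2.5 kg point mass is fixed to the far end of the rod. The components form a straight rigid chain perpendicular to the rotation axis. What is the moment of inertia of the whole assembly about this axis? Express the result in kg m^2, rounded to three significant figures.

Thin rod: I_cm = (1/12)ML² = (1/12)(3.3)(0.66)² = 0.11979 kg m^2; centre at d = 0.33 m, so I = I_cm + Md² gives I = 0.11979 + (3.3)(0.33)² = 0.47916 kg m^2.
Point mass: I_cm = 0; centre at d = 0.33 + 0.33 = 0.66 m, so I = I_cm + Md² gives I = 0 + (2.5)(0.66)² = 1.089 kg m^2.
Total I = 0.47916 + 1.089 = 1.5682 kg m^2.

1.57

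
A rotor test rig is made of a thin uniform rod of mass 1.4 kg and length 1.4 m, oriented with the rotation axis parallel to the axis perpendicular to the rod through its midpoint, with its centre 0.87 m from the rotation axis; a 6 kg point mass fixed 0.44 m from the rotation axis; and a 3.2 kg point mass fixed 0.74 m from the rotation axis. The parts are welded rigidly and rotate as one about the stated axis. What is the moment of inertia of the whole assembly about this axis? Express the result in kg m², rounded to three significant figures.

Thin rod: I_cm = (1/12)ML² = (1/12)(1.4)(1.4)² = 0.22867 kg m²; centre at d = 0.87 m, so the parallel axis theorem gives I = 0.22867 + (1.4)(0.87)² = 1.2883 kg m².
Point mass: I_cm = 0; centre at d = 0.44 m, so the parallel axis theorem gives I = 0 + (6)(0.44)² = 1.1616 kg m².
Point mass: I_cm = 0; centre at d = 0.74 m, so the parallel axis theorem gives I = 0 + (3.2)(0.74)² = 1.7523 kg m².
Total I = 1.2883 + 1.1616 + 1.7523 = 4.2022 kg m².

4.20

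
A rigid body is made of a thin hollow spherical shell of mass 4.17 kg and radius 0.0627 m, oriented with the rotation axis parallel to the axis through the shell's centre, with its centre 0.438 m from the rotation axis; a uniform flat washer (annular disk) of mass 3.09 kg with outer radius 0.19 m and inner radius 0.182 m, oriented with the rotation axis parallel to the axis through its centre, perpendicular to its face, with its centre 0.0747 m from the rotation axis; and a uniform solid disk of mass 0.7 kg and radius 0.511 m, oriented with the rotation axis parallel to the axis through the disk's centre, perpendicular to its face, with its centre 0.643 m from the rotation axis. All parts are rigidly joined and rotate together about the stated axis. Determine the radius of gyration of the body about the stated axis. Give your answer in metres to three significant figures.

0.407

Spherical shell: I_cm = (2/3)MR² = (2/3)(4.17)(0.0627)² = 0.010929 kg m²; centre at d = 0.438 m, so the parallel axis theorem gives I = 0.010929 + (4.17)(0.438)² = 0.81092 kg m².
Annular disk: I_cm = (1/2)M(R²+r²) = (1/2)(3.09)[(0.19)² + (0.182)²] = 0.10695 kg m²; centre at d = 0.0747 m, so the parallel axis theorem gives I = 0.10695 + (3.09)(0.0747)² = 0.12419 kg m².
Solid disk: I_cm = (1/2)MR² = (1/2)(0.7)(0.511)² = 0.091392 kg m²; centre at d = 0.643 m, so the parallel axis theorem gives I = 0.091392 + (0.7)(0.643)² = 0.38081 kg m².
Total I = 1.3159 kg m²; total mass M = 7.96 kg.
k = √(I/M) = √(1.3159/7.96) = 0.40659 m.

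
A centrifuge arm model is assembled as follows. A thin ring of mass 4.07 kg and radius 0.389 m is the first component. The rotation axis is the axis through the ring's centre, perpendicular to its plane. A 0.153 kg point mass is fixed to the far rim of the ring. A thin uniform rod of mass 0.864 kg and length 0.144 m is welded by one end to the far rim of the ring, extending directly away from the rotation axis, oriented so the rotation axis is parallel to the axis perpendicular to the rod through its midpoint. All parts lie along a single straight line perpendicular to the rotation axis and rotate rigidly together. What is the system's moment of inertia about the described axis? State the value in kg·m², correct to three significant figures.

0.824

Thin ring: I_cm = MR² = (4.07)(0.389)² = 0.61588 kg·m²; axis through the centre, so I = 0.61588 kg·m².
Point mass: I_cm = 0; centre at d = 0.389 m, so I = I_cm + Md² gives I = 0 + (0.153)(0.389)² = 0.023152 kg·m².
Thin rod: I_cm = (1/12)ML² = (1/12)(0.864)(0.144)² = 0.001493 kg·m²; centre at d = 0.389 + 0.072 = 0.461 m, so I = I_cm + Md² gives I = 0.001493 + (0.864)(0.461)² = 0.18511 kg·m².
Total I = 0.61588 + 0.023152 + 0.18511 = 0.82414 kg·m².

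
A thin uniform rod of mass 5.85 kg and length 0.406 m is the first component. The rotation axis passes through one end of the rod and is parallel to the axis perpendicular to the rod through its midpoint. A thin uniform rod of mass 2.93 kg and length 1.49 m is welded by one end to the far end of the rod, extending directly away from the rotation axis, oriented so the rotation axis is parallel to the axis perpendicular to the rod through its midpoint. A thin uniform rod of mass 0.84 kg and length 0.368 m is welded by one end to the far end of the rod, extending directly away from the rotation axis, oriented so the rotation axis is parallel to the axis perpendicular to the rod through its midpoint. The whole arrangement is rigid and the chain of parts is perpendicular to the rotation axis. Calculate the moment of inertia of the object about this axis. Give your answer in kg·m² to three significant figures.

8.39

Thin rod: I_cm = (1/12)ML² = (1/12)(5.85)(0.406)² = 0.080358 kg·m²; centre at d = 0.203 m, so I = I_cm + Md² gives I = 0.080358 + (5.85)(0.203)² = 0.32143 kg·m².
Thin rod: I_cm = (1/12)ML² = (1/12)(2.93)(1.49)² = 0.54207 kg·m²; centre at d = 0.203 + 0.203 + 0.745 = 1.151 m, so I = I_cm + Md² gives I = 0.54207 + (2.93)(1.151)² = 4.4237 kg·m².
Thin rod: I_cm = (1/12)ML² = (1/12)(0.84)(0.368)² = 0.0094797 kg·m²; centre at d = 0.203 + 0.203 + 0.745 + 0.745 + 0.184 = 2.08 m, so I = I_cm + Md² gives I = 0.0094797 + (0.84)(2.08)² = 3.6437 kg·m².
Total I = 0.32143 + 4.4237 + 3.6437 = 8.3888 kg·m².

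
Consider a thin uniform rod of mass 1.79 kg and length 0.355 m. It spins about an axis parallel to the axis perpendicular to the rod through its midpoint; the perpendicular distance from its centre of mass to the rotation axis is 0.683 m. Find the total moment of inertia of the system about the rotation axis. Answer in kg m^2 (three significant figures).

I_cm = (1/12)ML² = (1/12)(1.79)(0.355)² = 0.018799 kg m^2; centre at d = 0.683 m, so I = I_cm + Md² gives I = 0.018799 + (1.79)(0.683)² = 0.85381 kg m^2.

0.854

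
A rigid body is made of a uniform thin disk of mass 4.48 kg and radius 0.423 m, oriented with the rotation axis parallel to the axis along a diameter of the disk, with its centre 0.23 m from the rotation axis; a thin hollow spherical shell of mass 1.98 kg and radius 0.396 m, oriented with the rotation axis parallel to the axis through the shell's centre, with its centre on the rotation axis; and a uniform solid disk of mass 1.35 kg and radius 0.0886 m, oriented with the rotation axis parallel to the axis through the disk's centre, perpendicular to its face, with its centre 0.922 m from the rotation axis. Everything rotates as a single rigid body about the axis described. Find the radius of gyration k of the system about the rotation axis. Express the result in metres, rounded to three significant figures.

0.480

Thin disk: I_cm = (1/4)MR² = (1/4)(4.48)(0.423)² = 0.2004 kg m²; centre at d = 0.23 m, so the parallel axis theorem gives I = 0.2004 + (4.48)(0.23)² = 0.43739 kg m².
Spherical shell: I_cm = (2/3)MR² = (2/3)(1.98)(0.396)² = 0.207 kg m²; axis through the centre, so I = 0.207 kg m².
Solid disk: I_cm = (1/2)MR² = (1/2)(1.35)(0.0886)² = 0.0052987 kg m²; centre at d = 0.922 m, so the parallel axis theorem gives I = 0.0052987 + (1.35)(0.922)² = 1.1529 kg m².
Total I = 1.7973 kg m²; total mass M = 7.81 kg.
k = √(I/M) = √(1.7973/7.81) = 0.47972 m.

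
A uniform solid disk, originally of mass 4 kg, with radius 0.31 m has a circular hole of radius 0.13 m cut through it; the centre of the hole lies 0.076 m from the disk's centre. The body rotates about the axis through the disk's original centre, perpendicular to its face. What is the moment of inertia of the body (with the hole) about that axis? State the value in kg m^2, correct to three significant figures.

0.182

Unpierced body about its centre: I₀ = (1/2)MR² = (1/2)(4)(0.31)² = 0.1922 kg m^2.
The removed disk has mass m = M·(r/R)² = (4)(0.13/0.31)² = 0.70343 kg (same uniform areal density).
Its moment of inertia about the rotation axis (parallel-axis theorem): I_hole = (1/2)mr² + md² = (1/2)(0.70343)(0.13)² + (0.70343)(0.076)² = 0.010007 kg m^2.
Treating the hole as negative mass, I = I₀ − I_hole = 0.1922 − 0.010007 = 0.18219 kg m^2.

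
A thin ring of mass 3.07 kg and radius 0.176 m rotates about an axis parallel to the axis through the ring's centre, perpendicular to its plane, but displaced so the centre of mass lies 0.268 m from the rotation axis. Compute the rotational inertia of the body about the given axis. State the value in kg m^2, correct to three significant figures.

I_cm = MR² = (3.07)(0.176)² = 0.095096 kg m^2; centre at d = 0.268 m, so the parallel axis theorem gives I = 0.095096 + (3.07)(0.268)² = 0.3156 kg m^2.

0.316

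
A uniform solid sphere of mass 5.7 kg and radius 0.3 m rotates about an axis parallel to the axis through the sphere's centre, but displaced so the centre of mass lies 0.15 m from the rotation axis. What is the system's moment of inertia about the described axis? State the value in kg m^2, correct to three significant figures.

0.333

I_cm = (2/5)MR² = (2/5)(5.7)(0.3)² = 0.2052 kg m^2; centre at d = 0.15 m, so I = I_cm + Md² gives I = 0.2052 + (5.7)(0.15)² = 0.33345 kg m^2.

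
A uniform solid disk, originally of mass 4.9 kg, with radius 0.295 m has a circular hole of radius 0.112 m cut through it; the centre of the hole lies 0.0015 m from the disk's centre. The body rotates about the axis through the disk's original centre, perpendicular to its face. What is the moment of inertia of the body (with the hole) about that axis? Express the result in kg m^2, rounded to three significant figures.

Unpierced body about its centre: I₀ = (1/2)MR² = (1/2)(4.9)(0.295)² = 0.21321 kg m^2.
The removed disk has mass m = M·(r/R)² = (4.9)(0.112/0.295)² = 0.7063 kg (same uniform areal density).
Its moment of inertia about the rotation axis (parallel-axis theorem): I_hole = (1/2)mr² + md² = (1/2)(0.7063)(0.112)² + (0.7063)(0.0015)² = 0.0044315 kg m^2.
Treating the hole as negative mass, I = I₀ − I_hole = 0.21321 − 0.0044315 = 0.20878 kg m^2.

0.209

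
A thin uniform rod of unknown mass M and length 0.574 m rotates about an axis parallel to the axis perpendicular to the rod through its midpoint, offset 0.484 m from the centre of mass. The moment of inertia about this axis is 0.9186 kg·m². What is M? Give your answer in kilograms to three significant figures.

3.51

I = I_cm + Md² = (1/12)ML² + Md² = M·[0.0833333·(0.574)² + (0.484)²] = M·0.26171.
So M = 0.9186 / 0.26171 = 3.51 kg.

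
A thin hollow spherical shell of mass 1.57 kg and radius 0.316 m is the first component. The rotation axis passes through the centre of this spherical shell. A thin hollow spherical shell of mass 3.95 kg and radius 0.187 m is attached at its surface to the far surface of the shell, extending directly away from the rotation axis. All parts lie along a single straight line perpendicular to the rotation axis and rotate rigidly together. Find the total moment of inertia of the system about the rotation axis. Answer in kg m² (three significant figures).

Spherical shell: I_cm = (2/3)MR² = (2/3)(1.57)(0.316)² = 0.10452 kg m²; axis through the centre, so I = 0.10452 kg m².
Spherical shell: I_cm = (2/3)MR² = (2/3)(3.95)(0.187)² = 0.092085 kg m²; centre at d = 0.316 + 0.187 = 0.503 m, so I = I_cm + Md² gives I = 0.092085 + (3.95)(0.503)² = 1.0915 kg m².
Total I = 0.10452 + 1.0915 = 1.196 kg m².

1.20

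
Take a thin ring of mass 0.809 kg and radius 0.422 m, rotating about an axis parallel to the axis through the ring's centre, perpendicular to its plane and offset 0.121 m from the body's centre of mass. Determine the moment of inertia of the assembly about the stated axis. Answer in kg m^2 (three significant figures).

I_cm = MR² = (0.809)(0.422)² = 0.14407 kg m^2; centre at d = 0.121 m, so the parallel axis theorem gives I = 0.14407 + (0.809)(0.121)² = 0.15591 kg m^2.

0.156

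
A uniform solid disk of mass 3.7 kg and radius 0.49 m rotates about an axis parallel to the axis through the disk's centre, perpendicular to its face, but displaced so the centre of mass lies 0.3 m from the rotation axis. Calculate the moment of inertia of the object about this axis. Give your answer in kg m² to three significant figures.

I_cm = (1/2)MR² = (1/2)(3.7)(0.49)² = 0.44418 kg m²; centre at d = 0.3 m, so the parallel axis theorem gives I = 0.44418 + (3.7)(0.3)² = 0.77719 kg m².

0.777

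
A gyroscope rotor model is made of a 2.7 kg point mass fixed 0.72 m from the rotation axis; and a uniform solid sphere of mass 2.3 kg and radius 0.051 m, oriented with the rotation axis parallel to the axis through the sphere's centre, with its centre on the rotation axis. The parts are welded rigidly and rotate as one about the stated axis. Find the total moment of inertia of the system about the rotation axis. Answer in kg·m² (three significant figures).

Point mass: I_cm = 0; centre at d = 0.72 m, so the parallel axis theorem gives I = 0 + (2.7)(0.72)² = 1.3997 kg·m².
Solid sphere: I_cm = (2/5)MR² = (2/5)(2.3)(0.051)² = 0.0023929 kg·m²; axis through the centre, so I = 0.0023929 kg·m².
Total I = 1.3997 + 0.0023929 = 1.4021 kg·m².

1.40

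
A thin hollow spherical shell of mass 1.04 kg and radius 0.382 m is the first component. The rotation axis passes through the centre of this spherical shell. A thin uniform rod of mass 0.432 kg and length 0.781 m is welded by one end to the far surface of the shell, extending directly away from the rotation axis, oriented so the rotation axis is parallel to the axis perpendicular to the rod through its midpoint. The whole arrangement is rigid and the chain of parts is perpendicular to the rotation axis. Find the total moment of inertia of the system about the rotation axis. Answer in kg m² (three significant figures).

0.381

Spherical shell: I_cm = (2/3)MR² = (2/3)(1.04)(0.382)² = 0.10117 kg m²; axis through the centre, so I = 0.10117 kg m².
Thin rod: I_cm = (1/12)ML² = (1/12)(0.432)(0.781)² = 0.021959 kg m²; centre at d = 0.382 + 0.3905 = 0.7725 m, so I = I_cm + Md² gives I = 0.021959 + (0.432)(0.7725)² = 0.27976 kg m².
Total I = 0.10117 + 0.27976 = 0.38093 kg m².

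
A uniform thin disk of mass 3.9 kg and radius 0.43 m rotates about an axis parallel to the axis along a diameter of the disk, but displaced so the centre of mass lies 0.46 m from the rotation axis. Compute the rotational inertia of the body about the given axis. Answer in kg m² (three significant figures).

1.01

I_cm = (1/4)MR² = (1/4)(3.9)(0.43)² = 0.18028 kg m²; centre at d = 0.46 m, so the parallel axis theorem gives I = 0.18028 + (3.9)(0.46)² = 1.0055 kg m².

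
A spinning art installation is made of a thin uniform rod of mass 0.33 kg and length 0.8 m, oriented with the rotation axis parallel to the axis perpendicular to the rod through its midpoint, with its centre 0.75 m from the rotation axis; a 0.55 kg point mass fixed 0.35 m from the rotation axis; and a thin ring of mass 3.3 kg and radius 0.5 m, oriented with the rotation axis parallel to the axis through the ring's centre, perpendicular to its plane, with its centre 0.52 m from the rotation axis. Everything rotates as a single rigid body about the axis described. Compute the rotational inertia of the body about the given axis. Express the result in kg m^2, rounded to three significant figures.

Thin rod: I_cm = (1/12)ML² = (1/12)(0.33)(0.8)² = 0.0176 kg m^2; centre at d = 0.75 m, so I = I_cm + Md² gives I = 0.0176 + (0.33)(0.75)² = 0.20323 kg m^2.
Point mass: I_cm = 0; centre at d = 0.35 m, so I = I_cm + Md² gives I = 0 + (0.55)(0.35)² = 0.067375 kg m^2.
Thin ring: I_cm = MR² = (3.3)(0.5)² = 0.825 kg m^2; centre at d = 0.52 m, so I = I_cm + Md² gives I = 0.825 + (3.3)(0.52)² = 1.7173 kg m^2.
Total I = 0.20323 + 0.067375 + 1.7173 = 1.9879 kg m^2.

1.99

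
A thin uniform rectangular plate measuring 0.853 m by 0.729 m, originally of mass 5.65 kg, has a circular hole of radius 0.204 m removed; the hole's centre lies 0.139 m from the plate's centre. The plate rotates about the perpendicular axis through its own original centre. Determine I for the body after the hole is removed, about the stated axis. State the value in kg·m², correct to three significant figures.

Unpierced body about its centre: I₀ = (1/12)M(a²+b²) = (1/12)(5.65)[(0.853)² + (0.729)²] = 0.5928 kg·m².
The removed disk has mass m = M·πr²/(ab) = (5.65)·π(0.204)²/(0.853·0.729) = 1.1879 kg (same uniform areal density).
Its moment of inertia about the rotation axis (parallel-axis theorem): I_hole = (1/2)mr² + md² = (1/2)(1.1879)(0.204)² + (1.1879)(0.139)² = 0.047669 kg·m².
Treating the hole as negative mass, I = I₀ − I_hole = 0.5928 − 0.047669 = 0.54513 kg·m².

0.545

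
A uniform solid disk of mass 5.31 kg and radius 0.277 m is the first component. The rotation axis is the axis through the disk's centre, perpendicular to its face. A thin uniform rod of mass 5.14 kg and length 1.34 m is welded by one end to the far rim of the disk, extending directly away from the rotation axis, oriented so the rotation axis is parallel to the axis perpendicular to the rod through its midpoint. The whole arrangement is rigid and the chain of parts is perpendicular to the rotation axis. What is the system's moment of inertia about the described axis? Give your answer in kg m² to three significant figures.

Solid disk: I_cm = (1/2)MR² = (1/2)(5.31)(0.277)² = 0.20372 kg m²; axis through the centre, so I = 0.20372 kg m².
Thin rod: I_cm = (1/12)ML² = (1/12)(5.14)(1.34)² = 0.76912 kg m²; centre at d = 0.277 + 0.67 = 0.947 m, so the parallel axis theorem gives I = 0.76912 + (5.14)(0.947)² = 5.3787 kg m².
Total I = 0.20372 + 5.3787 = 5.5824 kg m².

5.58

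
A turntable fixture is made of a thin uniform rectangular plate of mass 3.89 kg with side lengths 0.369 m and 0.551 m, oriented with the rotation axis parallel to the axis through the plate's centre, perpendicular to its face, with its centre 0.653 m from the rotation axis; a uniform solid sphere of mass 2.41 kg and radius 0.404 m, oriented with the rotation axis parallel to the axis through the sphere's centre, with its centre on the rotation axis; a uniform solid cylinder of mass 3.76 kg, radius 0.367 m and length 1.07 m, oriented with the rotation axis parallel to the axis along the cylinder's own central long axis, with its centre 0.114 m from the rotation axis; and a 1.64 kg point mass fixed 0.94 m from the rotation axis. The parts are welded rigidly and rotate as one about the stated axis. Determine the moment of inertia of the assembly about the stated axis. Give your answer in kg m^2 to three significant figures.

3.71

Rectangular plate: I_cm = (1/12)M(a²+b²) = (1/12)(3.89)[(0.369)² + (0.551)²] = 0.14256 kg m^2; centre at d = 0.653 m, so the parallel axis theorem gives I = 0.14256 + (3.89)(0.653)² = 1.8013 kg m^2.
Solid sphere: I_cm = (2/5)MR² = (2/5)(2.41)(0.404)² = 0.15734 kg m^2; axis through the centre, so I = 0.15734 kg m^2.
Solid cylinder: I_cm = (1/2)MR² = (1/2)(3.76)(0.367)² = 0.25322 kg m^2; centre at d = 0.114 m, so the parallel axis theorem gives I = 0.25322 + (3.76)(0.114)² = 0.30208 kg m^2.
Point mass: I_cm = 0; centre at d = 0.94 m, so the parallel axis theorem gives I = 0 + (1.64)(0.94)² = 1.4491 kg m^2.
Total I = 1.8013 + 0.15734 + 0.30208 + 1.4491 = 3.7098 kg m^2.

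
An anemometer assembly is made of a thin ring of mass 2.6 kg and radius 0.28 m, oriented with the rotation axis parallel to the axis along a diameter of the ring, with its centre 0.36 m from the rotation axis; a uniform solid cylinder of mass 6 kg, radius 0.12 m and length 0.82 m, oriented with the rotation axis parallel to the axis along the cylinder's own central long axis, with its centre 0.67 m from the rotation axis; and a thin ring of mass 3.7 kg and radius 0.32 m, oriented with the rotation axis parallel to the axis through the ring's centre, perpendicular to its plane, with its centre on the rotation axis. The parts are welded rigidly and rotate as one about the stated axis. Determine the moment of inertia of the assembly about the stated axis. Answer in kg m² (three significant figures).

3.55

Thin ring: I_cm = (1/2)MR² = (1/2)(2.6)(0.28)² = 0.10192 kg m²; centre at d = 0.36 m, so I = I_cm + Md² gives I = 0.10192 + (2.6)(0.36)² = 0.43888 kg m².
Solid cylinder: I_cm = (1/2)MR² = (1/2)(6)(0.12)² = 0.0432 kg m²; centre at d = 0.67 m, so I = I_cm + Md² gives I = 0.0432 + (6)(0.67)² = 2.7366 kg m².
Thin ring: I_cm = MR² = (3.7)(0.32)² = 0.37888 kg m²; axis through the centre, so I = 0.37888 kg m².
Total I = 0.43888 + 2.7366 + 0.37888 = 3.5544 kg m².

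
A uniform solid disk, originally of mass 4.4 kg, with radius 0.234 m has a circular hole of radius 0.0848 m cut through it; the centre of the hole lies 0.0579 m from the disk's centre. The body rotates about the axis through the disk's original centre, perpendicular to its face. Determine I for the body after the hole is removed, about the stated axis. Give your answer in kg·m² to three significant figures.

0.116

Unpierced body about its centre: I₀ = (1/2)MR² = (1/2)(4.4)(0.234)² = 0.12046 kg·m².
The removed disk has mass m = M·(r/R)² = (4.4)(0.0848/0.234)² = 0.57785 kg (same uniform areal density).
Its moment of inertia about the rotation axis (parallel-axis theorem): I_hole = (1/2)mr² + md² = (1/2)(0.57785)(0.0848)² + (0.57785)(0.0579)² = 0.0040148 kg·m².
Treating the hole as negative mass, I = I₀ − I_hole = 0.12046 − 0.0040148 = 0.11645 kg·m².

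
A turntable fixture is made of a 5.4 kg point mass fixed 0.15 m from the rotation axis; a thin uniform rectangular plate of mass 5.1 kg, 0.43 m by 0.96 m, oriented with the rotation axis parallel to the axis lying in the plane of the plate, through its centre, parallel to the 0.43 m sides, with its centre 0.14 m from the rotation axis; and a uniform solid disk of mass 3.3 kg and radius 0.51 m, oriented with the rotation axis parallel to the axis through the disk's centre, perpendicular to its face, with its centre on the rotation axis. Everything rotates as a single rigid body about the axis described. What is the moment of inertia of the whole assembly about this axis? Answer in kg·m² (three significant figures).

Point mass: I_cm = 0; centre at d = 0.15 m, so the parallel axis theorem gives I = 0 + (5.4)(0.15)² = 0.1215 kg·m².
Rectangular plate: I_cm = (1/12)Mb² = (1/12)(5.1)(0.96)² = 0.39168 kg·m²; centre at d = 0.14 m, so the parallel axis theorem gives I = 0.39168 + (5.1)(0.14)² = 0.49164 kg·m².
Solid disk: I_cm = (1/2)MR² = (1/2)(3.3)(0.51)² = 0.42916 kg·m²; axis through the centre, so I = 0.42916 kg·m².
Total I = 0.1215 + 0.49164 + 0.42916 = 1.0423 kg·m².

1.04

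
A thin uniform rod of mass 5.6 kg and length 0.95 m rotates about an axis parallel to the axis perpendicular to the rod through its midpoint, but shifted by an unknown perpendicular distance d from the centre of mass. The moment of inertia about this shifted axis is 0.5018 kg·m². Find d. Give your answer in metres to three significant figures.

About the centre-of-mass axis, I_cm = (1/12)ML² = (1/12)(5.6)(0.95)² = 0.42117 kg·m².
Parallel axis theorem: I = I_cm + Md², so Md² = 0.5018 − 0.42117 = 0.080633 kg·m².
d = √(0.080633 / 5.6) = 0.12 m.

0.120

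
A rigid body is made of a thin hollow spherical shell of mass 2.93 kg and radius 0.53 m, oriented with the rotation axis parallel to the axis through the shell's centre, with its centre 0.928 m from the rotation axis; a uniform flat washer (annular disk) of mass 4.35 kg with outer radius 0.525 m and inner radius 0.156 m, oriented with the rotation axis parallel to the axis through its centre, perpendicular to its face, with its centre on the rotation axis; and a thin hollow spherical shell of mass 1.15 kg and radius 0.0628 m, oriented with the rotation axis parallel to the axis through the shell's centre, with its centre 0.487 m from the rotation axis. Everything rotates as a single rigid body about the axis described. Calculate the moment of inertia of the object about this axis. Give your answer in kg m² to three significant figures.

Spherical shell: I_cm = (2/3)MR² = (2/3)(2.93)(0.53)² = 0.54869 kg m²; centre at d = 0.928 m, so the parallel axis theorem gives I = 0.54869 + (2.93)(0.928)² = 3.072 kg m².
Annular disk: I_cm = (1/2)M(R²+r²) = (1/2)(4.35)[(0.525)² + (0.156)²] = 0.65242 kg m²; axis through the centre, so I = 0.65242 kg m².
Spherical shell: I_cm = (2/3)MR² = (2/3)(1.15)(0.0628)² = 0.0030236 kg m²; centre at d = 0.487 m, so the parallel axis theorem gives I = 0.0030236 + (1.15)(0.487)² = 0.27577 kg m².
Total I = 3.072 + 0.65242 + 0.27577 = 4.0001 kg m².

4.00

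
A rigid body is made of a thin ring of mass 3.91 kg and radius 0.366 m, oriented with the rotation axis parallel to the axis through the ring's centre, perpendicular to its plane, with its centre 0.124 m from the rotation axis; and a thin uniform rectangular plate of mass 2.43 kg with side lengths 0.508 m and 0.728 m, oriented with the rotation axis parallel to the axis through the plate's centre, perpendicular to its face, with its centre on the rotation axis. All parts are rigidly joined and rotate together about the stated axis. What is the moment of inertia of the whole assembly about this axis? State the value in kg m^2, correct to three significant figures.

Thin ring: I_cm = MR² = (3.91)(0.366)² = 0.52377 kg m^2; centre at d = 0.124 m, so the parallel axis theorem gives I = 0.52377 + (3.91)(0.124)² = 0.58389 kg m^2.
Rectangular plate: I_cm = (1/12)M(a²+b²) = (1/12)(2.43)[(0.508)² + (0.728)²] = 0.15958 kg m^2; axis through the centre, so I = 0.15958 kg m^2.
Total I = 0.58389 + 0.15958 = 0.74347 kg m^2.

0.743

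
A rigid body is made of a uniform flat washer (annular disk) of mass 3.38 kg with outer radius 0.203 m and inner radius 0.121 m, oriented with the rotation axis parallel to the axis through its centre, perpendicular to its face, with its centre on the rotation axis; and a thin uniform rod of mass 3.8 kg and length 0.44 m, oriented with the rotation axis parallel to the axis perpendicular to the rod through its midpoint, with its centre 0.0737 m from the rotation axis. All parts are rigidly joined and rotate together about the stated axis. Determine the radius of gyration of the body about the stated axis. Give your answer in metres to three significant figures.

Annular disk: I_cm = (1/2)M(R²+r²) = (1/2)(3.38)[(0.203)² + (0.121)²] = 0.094386 kg m²; axis through the centre, so I = 0.094386 kg m².
Thin rod: I_cm = (1/12)ML² = (1/12)(3.8)(0.44)² = 0.061307 kg m²; centre at d = 0.0737 m, so the parallel axis theorem gives I = 0.061307 + (3.8)(0.0737)² = 0.081947 kg m².
Total I = 0.17633 kg m²; total mass M = 7.18 kg.
k = √(I/M) = √(0.17633/7.18) = 0.15671 m.

0.157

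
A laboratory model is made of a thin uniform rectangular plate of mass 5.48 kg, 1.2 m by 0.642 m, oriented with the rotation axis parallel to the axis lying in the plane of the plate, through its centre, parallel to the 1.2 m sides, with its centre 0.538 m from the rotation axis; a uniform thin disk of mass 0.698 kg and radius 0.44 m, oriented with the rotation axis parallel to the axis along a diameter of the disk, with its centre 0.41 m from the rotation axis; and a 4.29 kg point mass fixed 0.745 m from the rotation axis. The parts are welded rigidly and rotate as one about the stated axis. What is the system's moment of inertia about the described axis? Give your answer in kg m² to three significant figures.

4.31

Rectangular plate: I_cm = (1/12)Mb² = (1/12)(5.48)(0.642)² = 0.18822 kg m²; centre at d = 0.538 m, so the parallel axis theorem gives I = 0.18822 + (5.48)(0.538)² = 1.7744 kg m².
Thin disk: I_cm = (1/4)MR² = (1/4)(0.698)(0.44)² = 0.033783 kg m²; centre at d = 0.41 m, so the parallel axis theorem gives I = 0.033783 + (0.698)(0.41)² = 0.15112 kg m².
Point mass: I_cm = 0; centre at d = 0.745 m, so the parallel axis theorem gives I = 0 + (4.29)(0.745)² = 2.3811 kg m².
Total I = 1.7744 + 0.15112 + 2.3811 = 4.3065 kg m².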